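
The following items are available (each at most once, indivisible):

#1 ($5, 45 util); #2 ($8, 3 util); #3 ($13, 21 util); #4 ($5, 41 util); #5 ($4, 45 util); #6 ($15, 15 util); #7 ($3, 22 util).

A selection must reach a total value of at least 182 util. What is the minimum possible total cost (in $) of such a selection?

45

Subsets with value ≥ 182, sorted by total cost:
- #1+#3+#4+#5+#6+#7: cost 45, value 189
- #1+#2+#3+#4+#5+#6+#7: cost 53, value 192
Minimum cost: 45 $.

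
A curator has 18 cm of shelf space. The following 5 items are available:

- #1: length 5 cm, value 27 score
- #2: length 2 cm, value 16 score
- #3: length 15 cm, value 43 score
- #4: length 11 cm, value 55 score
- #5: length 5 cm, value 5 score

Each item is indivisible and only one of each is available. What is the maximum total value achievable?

Check high-value combinations within 18 cm:
- #1+#2+#4: length 5+2+11=18, value 27+16+55=98
- #1+#4: length 5+11=16, value 27+55=82
- #2+#4+#5: length 2+11+5=18, value 16+55+5=76
- #2+#4: length 2+11=13, value 16+55=71
Best: 98 score.

98 score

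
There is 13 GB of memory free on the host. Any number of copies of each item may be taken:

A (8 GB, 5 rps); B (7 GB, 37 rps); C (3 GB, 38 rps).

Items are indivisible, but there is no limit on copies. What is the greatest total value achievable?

152 rps

Best value-per-unit is C at 38/3, and filling with it alone uses memory 4×3=12. No mix of the others beats 4×38 = 152.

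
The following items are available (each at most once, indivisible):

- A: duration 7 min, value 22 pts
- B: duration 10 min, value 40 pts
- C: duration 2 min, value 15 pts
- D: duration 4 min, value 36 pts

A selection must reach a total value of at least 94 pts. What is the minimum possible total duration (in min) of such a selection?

Subsets with value ≥ 94, sorted by total duration:
- A+B+D: duration 21, value 98
- A+B+C+D: duration 23, value 113
Minimum duration: 21 min.

21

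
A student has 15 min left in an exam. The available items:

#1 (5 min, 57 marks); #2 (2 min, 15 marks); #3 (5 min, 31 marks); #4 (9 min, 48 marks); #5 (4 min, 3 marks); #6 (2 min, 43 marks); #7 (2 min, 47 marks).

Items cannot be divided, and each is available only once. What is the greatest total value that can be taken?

178 marks

This is a 0/1 knapsack; check combinations near the capacity.
- #1+#3+#6+#7: time 5+5+2+2=14, value 57+31+43+47=178
- #1+#2+#5+#6+#7: time 5+2+4+2+2=15, value 57+15+3+43+47=165
- #1+#2+#6+#7: time 5+2+2+2=11, value 57+15+43+47=162
- #2+#4+#6+#7: time 2+9+2+2=15, value 15+48+43+47=153
Best: 178 marks.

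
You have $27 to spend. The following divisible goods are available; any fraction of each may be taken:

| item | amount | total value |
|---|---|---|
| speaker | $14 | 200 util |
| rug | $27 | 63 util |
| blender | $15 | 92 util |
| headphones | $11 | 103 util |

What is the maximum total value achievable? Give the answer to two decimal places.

Take in order of value per unit:
- speaker (200/14 per unit): all 14 → value 200, running total 200.00
- headphones (103/11 per unit): all 11 → value 103, running total 303.00
- blender (92/15 per unit): 2 of 15 → value 2×92/15 = 12.2667, running total 315.27
Total 315.27.

315.27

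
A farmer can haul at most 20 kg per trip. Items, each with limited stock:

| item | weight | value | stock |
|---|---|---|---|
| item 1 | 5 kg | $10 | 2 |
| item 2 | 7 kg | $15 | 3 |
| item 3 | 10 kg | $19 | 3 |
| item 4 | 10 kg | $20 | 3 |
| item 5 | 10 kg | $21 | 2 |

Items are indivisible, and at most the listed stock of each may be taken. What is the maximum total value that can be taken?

$42

Best selections within weight 20 and stock limits:
- 2×item 5: weight 20, value 42
- 1×item 4 + 1×item 5: weight 20, value 41
- 2×item 1 + 1×item 5: weight 20, value 41
Best: $42.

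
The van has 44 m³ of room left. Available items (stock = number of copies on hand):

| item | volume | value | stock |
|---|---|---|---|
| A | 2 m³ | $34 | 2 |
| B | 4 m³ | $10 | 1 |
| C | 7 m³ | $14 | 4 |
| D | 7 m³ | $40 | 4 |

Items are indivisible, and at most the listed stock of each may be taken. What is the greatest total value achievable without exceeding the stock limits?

$252

Best selections within volume 44 and stock limits:
- 2×A + 1×B + 1×C + 4×D: volume 43, value 252
- 2×A + 1×C + 4×D: volume 39, value 242
- 2×A + 1×B + 4×D: volume 36, value 238
Best: $252.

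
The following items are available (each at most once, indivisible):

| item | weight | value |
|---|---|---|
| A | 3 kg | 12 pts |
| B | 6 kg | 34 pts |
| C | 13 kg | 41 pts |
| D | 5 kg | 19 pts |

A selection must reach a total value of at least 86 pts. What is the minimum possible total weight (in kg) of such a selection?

22

Subsets with value ≥ 86, sorted by total weight:
- A+B+C: weight 22, value 87
- B+C+D: weight 24, value 94
Minimum weight: 22 kg.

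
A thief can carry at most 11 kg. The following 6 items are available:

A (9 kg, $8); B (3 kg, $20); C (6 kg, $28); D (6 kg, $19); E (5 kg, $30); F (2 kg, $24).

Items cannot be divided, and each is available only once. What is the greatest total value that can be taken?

$74

Check high-value combinations within 11 kg:
- B+E+F: weight 3+5+2=10, value 20+30+24=74
- B+C+F: weight 3+6+2=11, value 20+28+24=72
- B+D+F: weight 3+6+2=11, value 20+19+24=63
- C+E: weight 6+5=11, value 28+30=58
Best: $74.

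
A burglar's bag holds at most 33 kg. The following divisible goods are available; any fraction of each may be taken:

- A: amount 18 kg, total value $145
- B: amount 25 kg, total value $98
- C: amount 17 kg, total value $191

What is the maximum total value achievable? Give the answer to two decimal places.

319.89

Take in order of value per unit:
- C (191/17 per unit): all 17 → value 191, running total 191.00
- A (145/18 per unit): 16 of 18 → value 16×145/18 = 128.8889, running total 319.89
Total 319.89.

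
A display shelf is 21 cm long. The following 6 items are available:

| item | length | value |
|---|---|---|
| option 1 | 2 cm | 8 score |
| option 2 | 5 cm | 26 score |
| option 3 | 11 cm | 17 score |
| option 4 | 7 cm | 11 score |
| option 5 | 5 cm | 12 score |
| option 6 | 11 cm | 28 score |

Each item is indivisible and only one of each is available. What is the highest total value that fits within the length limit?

This is a 0/1 knapsack; check combinations near the capacity.
- option 2+option 5+option 6: length 5+5+11=21, value 26+12+28=66
- option 1+option 2+option 6: length 2+5+11=18, value 8+26+28=62
- option 1+option 2+option 4+option 5: length 2+5+7+5=19, value 8+26+11+12=57
- option 2+option 3+option 5: length 5+11+5=21, value 26+17+12=55
Best: 66 score.

66 score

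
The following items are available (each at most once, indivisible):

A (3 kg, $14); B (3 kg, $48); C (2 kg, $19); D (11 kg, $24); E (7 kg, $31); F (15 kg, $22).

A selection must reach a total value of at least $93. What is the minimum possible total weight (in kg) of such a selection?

Subsets with value ≥ 93, sorted by total weight:
- B+C+E: weight 12, value 98
- A+B+E: weight 13, value 93
- A+B+C+E: weight 15, value 112
- A+B+C+D: weight 19, value 105
Minimum weight: 12 kg.

12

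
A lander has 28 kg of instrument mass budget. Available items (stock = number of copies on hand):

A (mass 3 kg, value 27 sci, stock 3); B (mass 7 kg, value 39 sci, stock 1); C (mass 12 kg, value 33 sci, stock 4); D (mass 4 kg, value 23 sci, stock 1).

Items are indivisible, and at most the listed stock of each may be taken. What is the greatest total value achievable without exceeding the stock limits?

153 sci

Top feasible selections:
- 3×A + 1×B + 1×C: mass 28, value 153
- 3×A + 1×B + 1×D: mass 20, value 143
Best: 153 sci.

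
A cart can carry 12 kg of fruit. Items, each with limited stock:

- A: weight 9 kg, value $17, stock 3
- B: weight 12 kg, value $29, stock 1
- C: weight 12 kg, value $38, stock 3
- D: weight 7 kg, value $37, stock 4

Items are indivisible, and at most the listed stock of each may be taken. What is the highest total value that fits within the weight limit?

$38

Best selections within weight 12 and stock limits:
- 1×C: weight 12, value 38
- 1×D: weight 7, value 37
- 1×B: weight 12, value 29
- 1×A: weight 9, value 17
Best: $38.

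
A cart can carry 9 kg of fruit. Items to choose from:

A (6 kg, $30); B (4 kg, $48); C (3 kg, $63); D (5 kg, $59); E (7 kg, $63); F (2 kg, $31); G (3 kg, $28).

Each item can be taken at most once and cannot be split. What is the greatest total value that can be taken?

This is a 0/1 knapsack; check combinations near the capacity.
- B+C+F: weight 4+3+2=9, value 48+63+31=142
- C+D: weight 3+5=8, value 63+59=122
- C+F+G: weight 3+2+3=8, value 63+31+28=122
Best: $142.

$142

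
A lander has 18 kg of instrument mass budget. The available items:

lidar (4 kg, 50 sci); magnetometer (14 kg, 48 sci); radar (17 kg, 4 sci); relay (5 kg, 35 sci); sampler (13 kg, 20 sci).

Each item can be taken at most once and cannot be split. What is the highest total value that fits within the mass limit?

This is a 0/1 knapsack; check combinations near the capacity.
- lidar+magnetometer: mass 4+14=18, value 50+48=98
- lidar+relay: mass 4+5=9, value 50+35=85
- lidar+sampler: mass 4+13=17, value 50+20=70
Best: 98 sci.

98 sci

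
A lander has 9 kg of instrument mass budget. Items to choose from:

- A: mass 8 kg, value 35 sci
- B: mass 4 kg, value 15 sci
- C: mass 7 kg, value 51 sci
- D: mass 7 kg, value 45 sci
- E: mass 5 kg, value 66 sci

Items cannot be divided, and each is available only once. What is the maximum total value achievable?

81 sci

Check high-value combinations within 9 kg:
- B+E: mass 4+5=9, value 15+66=81
- E: mass 5, value 66
- C: mass 7, value 51
Best: 81 sci.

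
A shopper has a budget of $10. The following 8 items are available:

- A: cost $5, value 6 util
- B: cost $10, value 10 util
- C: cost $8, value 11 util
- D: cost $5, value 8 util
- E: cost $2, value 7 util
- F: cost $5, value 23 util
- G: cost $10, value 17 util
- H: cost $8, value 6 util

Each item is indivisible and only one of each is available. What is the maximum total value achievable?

31 util

Check high-value combinations within $10:
- D+F: cost 5+5=10, value 8+23=31
- E+F: cost 2+5=7, value 7+23=30
- A+F: cost 5+5=10, value 6+23=29
- F: cost 5, value 23
- C+E: cost 8+2=10, value 11+7=18
Best: 31 util.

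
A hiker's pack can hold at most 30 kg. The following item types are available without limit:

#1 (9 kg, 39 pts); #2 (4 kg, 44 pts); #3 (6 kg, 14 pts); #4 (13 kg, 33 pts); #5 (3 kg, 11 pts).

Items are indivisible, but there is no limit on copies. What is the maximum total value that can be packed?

308 pts

Best value-per-unit is #2 at 44/4, and filling with it alone uses weight 7×4=28. No mix of the others beats 7×44 = 308.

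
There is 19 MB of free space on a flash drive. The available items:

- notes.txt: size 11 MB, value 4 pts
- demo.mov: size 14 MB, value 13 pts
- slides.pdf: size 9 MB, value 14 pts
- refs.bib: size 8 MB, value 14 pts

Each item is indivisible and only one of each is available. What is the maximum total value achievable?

Check high-value combinations within 19 MB:
- slides.pdf+refs.bib: size 9+8=17, value 14+14=28
- notes.txt+refs.bib: size 11+8=19, value 4+14=18
- refs.bib: size 8, value 14
- slides.pdf: size 9, value 14
Best: 28 pts.

28 pts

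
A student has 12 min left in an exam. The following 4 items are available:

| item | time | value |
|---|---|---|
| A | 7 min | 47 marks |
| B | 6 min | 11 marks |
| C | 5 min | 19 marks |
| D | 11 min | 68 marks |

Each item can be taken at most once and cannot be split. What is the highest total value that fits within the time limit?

68 marks

Check high-value combinations within 12 min:
- D: time 11, value 68
- A+C: time 7+5=12, value 47+19=66
- A: time 7, value 47
Best: 68 marks.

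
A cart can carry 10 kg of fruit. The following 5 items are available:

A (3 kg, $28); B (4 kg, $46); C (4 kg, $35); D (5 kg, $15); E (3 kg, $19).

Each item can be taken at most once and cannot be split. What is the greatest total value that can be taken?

Check high-value combinations within 10 kg:
- A+B+E: weight 3+4+3=10, value 28+46+19=93
- A+C+E: weight 3+4+3=10, value 28+35+19=82
- B+C: weight 4+4=8, value 46+35=81
Best: $93.

$93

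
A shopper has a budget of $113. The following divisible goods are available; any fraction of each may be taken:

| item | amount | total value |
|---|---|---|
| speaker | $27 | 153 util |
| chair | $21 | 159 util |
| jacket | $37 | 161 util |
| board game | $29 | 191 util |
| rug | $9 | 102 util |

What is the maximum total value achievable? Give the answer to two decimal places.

722.49

Take in order of value per unit:
- rug (102/9 per unit): all 9 → value 102, running total 102.00
- chair (159/21 per unit): all 21 → value 159, running total 261.00
- board game (191/29 per unit): all 29 → value 191, running total 452.00
- speaker (153/27 per unit): all 27 → value 153, running total 605.00
- jacket (161/37 per unit): 27 of 37 → value 27×161/37 = 117.4865, running total 722.49
Total 722.49.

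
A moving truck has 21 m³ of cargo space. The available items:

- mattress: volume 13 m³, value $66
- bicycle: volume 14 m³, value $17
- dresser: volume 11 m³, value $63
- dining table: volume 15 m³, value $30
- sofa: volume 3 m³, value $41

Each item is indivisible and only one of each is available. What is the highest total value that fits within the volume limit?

Check high-value combinations within 21 m³:
- mattress+sofa: volume 13+3=16, value 66+41=107
- dresser+sofa: volume 11+3=14, value 63+41=104
- dining table+sofa: volume 15+3=18, value 30+41=71
- mattress: volume 13, value 66
Best: $107.

$107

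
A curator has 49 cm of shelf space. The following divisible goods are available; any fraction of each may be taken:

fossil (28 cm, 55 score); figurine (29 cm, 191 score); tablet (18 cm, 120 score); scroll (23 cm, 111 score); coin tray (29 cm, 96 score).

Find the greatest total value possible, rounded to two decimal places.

320.65

Take in order of value per unit:
- tablet (120/18 per unit): all 18 → value 120, running total 120.00
- figurine (191/29 per unit): all 29 → value 191, running total 311.00
- scroll (111/23 per unit): 2 of 23 → value 2×111/23 = 9.6522, running total 320.65
Total 320.65.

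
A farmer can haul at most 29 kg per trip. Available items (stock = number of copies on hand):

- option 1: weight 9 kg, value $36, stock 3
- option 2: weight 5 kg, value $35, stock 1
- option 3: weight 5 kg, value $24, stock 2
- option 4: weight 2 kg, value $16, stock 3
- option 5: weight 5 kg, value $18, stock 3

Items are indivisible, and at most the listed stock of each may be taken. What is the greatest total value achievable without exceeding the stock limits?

$155

Best selections within weight 29 and stock limits:
- 2×option 1 + 1×option 2 + 3×option 4: weight 29, value 155
- 1×option 1 + 1×option 2 + 2×option 3 + 2×option 4: weight 28, value 151
Best: $155.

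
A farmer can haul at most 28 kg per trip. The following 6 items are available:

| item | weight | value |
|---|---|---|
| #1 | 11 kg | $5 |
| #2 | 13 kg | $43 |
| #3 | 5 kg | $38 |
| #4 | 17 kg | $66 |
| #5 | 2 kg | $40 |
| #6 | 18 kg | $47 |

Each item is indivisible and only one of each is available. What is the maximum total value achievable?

$144

Check high-value combinations within 28 kg:
- #3+#4+#5: weight 5+17+2=24, value 38+66+40=144
- #3+#5+#6: weight 5+2+18=25, value 38+40+47=125
- #2+#3+#5: weight 13+5+2=20, value 43+38+40=121
- #4+#5: weight 17+2=19, value 66+40=106
Best: $144.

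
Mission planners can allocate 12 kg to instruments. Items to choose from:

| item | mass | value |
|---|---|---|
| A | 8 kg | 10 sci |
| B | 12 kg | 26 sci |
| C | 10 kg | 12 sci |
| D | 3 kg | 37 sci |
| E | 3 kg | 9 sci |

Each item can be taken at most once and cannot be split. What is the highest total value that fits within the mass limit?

Check high-value combinations within 12 kg:
- A+D: mass 8+3=11, value 10+37=47
- D+E: mass 3+3=6, value 37+9=46
- D: mass 3, value 37
- B: mass 12, value 26
- A+E: mass 8+3=11, value 10+9=19
Best: 47 sci.

47 sci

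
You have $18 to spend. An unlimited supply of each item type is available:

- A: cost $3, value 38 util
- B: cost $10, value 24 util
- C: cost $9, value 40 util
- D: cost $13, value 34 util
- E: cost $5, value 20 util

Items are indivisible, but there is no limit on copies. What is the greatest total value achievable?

228 util

Best value-per-unit is A at 38/3, and filling with it alone uses cost 6×3=18. No mix of the others beats 6×38 = 228.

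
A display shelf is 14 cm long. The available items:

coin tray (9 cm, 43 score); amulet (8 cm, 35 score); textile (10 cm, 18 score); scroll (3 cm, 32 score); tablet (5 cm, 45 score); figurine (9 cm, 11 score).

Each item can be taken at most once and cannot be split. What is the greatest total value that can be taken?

Check high-value combinations within 14 cm:
- coin tray+tablet: length 9+5=14, value 43+45=88
- amulet+tablet: length 8+5=13, value 35+45=80
- scroll+tablet: length 3+5=8, value 32+45=77
- coin tray+scroll: length 9+3=12, value 43+32=75
Best: 88 score.

88 score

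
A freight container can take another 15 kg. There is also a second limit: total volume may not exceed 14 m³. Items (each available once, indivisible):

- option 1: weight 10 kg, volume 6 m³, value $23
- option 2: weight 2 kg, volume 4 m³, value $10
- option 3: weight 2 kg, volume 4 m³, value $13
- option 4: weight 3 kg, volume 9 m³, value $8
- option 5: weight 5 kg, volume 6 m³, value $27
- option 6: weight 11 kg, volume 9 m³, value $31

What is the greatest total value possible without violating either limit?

$50

Feasible sets respecting both limits:
- option 1+option 5: weight 15, volume 12, value 50
- option 2+option 3+option 5: weight 9, volume 14, value 50
- option 1+option 2+option 3: weight 14, volume 14, value 46
Best: $50.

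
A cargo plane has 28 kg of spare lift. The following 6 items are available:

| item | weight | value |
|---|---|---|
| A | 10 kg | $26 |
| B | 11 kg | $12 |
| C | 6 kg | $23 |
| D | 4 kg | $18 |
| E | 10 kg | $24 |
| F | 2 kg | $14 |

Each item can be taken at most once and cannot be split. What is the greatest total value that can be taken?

$87

Check high-value combinations within 28 kg:
- A+C+E+F: weight 10+6+10+2=28, value 26+23+24+14=87
- A+D+E+F: weight 10+4+10+2=26, value 26+18+24+14=82
- A+C+D+F: weight 10+6+4+2=22, value 26+23+18+14=81
- C+D+E+F: weight 6+4+10+2=22, value 23+18+24+14=79
- A+C+E: weight 10+6+10=26, value 26+23+24=73
Best: $87.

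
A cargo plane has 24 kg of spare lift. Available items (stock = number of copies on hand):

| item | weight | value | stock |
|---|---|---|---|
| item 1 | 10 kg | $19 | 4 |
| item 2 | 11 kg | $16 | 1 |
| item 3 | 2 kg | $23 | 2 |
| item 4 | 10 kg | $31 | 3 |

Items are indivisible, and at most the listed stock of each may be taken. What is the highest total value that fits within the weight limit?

$108

Top feasible selections:
- 2×item 3 + 2×item 4: weight 24, value 108
- 1×item 1 + 2×item 3 + 1×item 4: weight 24, value 96
- 1×item 3 + 2×item 4: weight 22, value 85
Best: $108.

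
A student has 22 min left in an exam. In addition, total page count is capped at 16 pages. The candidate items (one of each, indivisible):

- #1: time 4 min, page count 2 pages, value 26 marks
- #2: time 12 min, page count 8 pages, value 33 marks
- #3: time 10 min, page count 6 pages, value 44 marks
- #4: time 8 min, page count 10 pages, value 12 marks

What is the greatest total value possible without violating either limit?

Feasible sets respecting both limits:
- #2+#3: time 22, page count 14, value 77
- #1+#3: time 14, page count 8, value 70
- #1+#2: time 16, page count 10, value 59
Best: 77 marks.

77 marks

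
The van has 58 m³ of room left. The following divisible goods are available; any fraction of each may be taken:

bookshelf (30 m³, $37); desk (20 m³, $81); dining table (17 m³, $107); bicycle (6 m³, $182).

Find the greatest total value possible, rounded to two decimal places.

Take in order of value per unit:
- bicycle (182/6 per unit): all 6 → value 182, running total 182.00
- dining table (107/17 per unit): all 17 → value 107, running total 289.00
- desk (81/20 per unit): all 20 → value 81, running total 370.00
- bookshelf (37/30 per unit): 15 of 30 → value 15×37/30 = 18.5000, running total 388.50
Total 388.50.

388.50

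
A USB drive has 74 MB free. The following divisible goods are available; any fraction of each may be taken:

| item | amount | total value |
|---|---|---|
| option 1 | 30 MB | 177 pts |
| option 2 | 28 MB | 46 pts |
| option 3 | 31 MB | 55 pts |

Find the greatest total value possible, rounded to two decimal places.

253.36

Take in order of value per unit:
- option 1 (177/30 per unit): all 30 → value 177, running total 177.00
- option 3 (55/31 per unit): all 31 → value 55, running total 232.00
- option 2 (46/28 per unit): 13 of 28 → value 13×46/28 = 21.3571, running total 253.36
Total 253.36.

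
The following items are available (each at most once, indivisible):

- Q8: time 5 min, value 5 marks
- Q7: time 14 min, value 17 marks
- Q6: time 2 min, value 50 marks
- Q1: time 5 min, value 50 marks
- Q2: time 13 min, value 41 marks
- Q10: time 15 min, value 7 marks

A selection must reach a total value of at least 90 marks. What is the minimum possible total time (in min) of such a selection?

Subsets with value ≥ 90, sorted by total time:
- Q6+Q1: time 7, value 100
- Q8+Q6+Q1: time 12, value 105
- Q6+Q2: time 15, value 91
Minimum time: 7 min.

7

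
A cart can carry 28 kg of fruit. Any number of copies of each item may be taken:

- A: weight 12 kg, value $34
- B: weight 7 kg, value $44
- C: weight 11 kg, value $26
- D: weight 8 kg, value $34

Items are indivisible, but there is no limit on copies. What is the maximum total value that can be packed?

$176

Best value-per-unit is B at 44/7, and filling with it alone uses weight 4×7=28. No mix of the others beats 4×44 = 176.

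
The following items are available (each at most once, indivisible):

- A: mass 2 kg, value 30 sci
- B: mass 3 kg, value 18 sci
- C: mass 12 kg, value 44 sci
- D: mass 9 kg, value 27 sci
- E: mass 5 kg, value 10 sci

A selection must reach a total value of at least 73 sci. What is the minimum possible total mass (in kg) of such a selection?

Subsets with value ≥ 73, sorted by total mass:
- A+B+D: mass 14, value 75
- A+C: mass 14, value 74
Minimum mass: 14 kg.

14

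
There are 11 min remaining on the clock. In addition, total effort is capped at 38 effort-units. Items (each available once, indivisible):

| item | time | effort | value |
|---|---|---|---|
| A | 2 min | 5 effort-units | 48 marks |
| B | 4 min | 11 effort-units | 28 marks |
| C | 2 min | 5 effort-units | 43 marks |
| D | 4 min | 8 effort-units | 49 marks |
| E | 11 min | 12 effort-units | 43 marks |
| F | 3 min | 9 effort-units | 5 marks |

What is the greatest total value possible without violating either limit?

145 marks

Feasible sets respecting both limits:
- A+C+D+F: time 11, effort 27, value 145
- A+C+D: time 8, effort 18, value 140
- A+B+D: time 10, effort 24, value 125
- A+B+C+F: time 11, effort 30, value 124
Best: 145 marks.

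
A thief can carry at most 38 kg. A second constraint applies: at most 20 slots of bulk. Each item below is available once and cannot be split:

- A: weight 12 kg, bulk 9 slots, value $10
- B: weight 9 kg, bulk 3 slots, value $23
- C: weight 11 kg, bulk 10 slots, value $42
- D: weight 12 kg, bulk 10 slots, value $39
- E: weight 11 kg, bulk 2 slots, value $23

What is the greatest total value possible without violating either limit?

$88

Feasible sets respecting both limits:
- B+C+E: weight 31, bulk 15, value 88
- B+D+E: weight 32, bulk 15, value 85
- C+D: weight 23, bulk 20, value 81
- B+C: weight 20, bulk 13, value 65
Best: $88.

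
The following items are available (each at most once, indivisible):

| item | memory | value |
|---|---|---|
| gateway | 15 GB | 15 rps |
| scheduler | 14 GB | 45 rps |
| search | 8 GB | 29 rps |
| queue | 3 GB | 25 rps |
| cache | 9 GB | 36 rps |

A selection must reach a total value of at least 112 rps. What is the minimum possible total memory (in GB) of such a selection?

Subsets with value ≥ 112, sorted by total memory:
- scheduler+search+queue+cache: memory 34, value 135
- gateway+scheduler+search+queue: memory 40, value 114
- gateway+scheduler+queue+cache: memory 41, value 121
Minimum memory: 34 GB.

34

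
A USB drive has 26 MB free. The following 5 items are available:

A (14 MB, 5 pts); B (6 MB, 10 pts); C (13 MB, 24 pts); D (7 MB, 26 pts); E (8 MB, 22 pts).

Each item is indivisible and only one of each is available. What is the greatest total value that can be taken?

60 pts

Check high-value combinations within 26 MB:
- B+C+D: size 6+13+7=26, value 10+24+26=60
- B+D+E: size 6+7+8=21, value 10+26+22=58
- C+D: size 13+7=20, value 24+26=50
- D+E: size 7+8=15, value 26+22=48
Best: 60 pts.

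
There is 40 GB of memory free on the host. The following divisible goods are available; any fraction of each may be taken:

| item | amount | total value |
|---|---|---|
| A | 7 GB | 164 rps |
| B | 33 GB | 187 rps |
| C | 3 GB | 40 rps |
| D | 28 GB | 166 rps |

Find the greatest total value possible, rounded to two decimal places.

Take in order of value per unit:
- A (164/7 per unit): all 7 → value 164, running total 164.00
- C (40/3 per unit): all 3 → value 40, running total 204.00
- D (166/28 per unit): all 28 → value 166, running total 370.00
- B (187/33 per unit): 2 of 33 → value 2×187/33 = 11.3333, running total 381.33
Total 381.33.

381.33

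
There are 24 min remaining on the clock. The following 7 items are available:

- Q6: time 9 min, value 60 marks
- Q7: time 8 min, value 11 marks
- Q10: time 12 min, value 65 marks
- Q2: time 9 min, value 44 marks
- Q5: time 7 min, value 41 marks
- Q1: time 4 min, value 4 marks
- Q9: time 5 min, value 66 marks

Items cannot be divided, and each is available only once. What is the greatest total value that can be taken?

172 marks

Check high-value combinations within 24 min:
- Q10+Q5+Q9: time 12+7+5=24, value 65+41+66=172
- Q6+Q2+Q9: time 9+9+5=23, value 60+44+66=170
- Q6+Q5+Q9: time 9+7+5=21, value 60+41+66=167
Best: 172 marks.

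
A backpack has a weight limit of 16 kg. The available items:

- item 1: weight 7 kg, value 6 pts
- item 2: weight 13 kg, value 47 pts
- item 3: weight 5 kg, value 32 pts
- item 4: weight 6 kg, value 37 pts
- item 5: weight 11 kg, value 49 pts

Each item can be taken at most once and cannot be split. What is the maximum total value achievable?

81 pts

Check high-value combinations within 16 kg:
- item 3+item 5: weight 5+11=16, value 32+49=81
- item 3+item 4: weight 5+6=11, value 32+37=69
- item 5: weight 11, value 49
- item 2: weight 13, value 47
Best: 81 pts.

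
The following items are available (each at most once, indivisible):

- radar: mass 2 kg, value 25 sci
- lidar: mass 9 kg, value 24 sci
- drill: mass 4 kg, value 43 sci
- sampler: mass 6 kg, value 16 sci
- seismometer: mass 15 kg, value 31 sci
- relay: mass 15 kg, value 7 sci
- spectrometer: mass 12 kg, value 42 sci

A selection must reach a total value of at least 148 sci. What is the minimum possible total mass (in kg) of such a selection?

Subsets with value ≥ 148, sorted by total mass:
- radar+lidar+drill+sampler+spectrometer: mass 33, value 150
- radar+drill+sampler+seismometer+spectrometer: mass 39, value 157
- radar+lidar+drill+seismometer+spectrometer: mass 42, value 165
- lidar+drill+sampler+seismometer+spectrometer: mass 46, value 156
Minimum mass: 33 kg.

33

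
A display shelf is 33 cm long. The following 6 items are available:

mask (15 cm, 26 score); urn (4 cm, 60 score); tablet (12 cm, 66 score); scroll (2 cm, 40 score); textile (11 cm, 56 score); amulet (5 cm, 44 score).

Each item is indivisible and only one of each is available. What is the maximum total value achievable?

226 score

Check high-value combinations within 33 cm:
- urn+tablet+textile+amulet: length 4+12+11+5=32, value 60+66+56+44=226
- urn+tablet+scroll+textile: length 4+12+2+11=29, value 60+66+40+56=222
- urn+tablet+scroll+amulet: length 4+12+2+5=23, value 60+66+40+44=210
- tablet+scroll+textile+amulet: length 12+2+11+5=30, value 66+40+56+44=206
Best: 226 score.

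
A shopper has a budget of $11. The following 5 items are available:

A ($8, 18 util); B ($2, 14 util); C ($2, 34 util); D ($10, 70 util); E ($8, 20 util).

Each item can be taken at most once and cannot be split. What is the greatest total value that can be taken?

70 util

This is a 0/1 knapsack; check combinations near the capacity.
- D: cost 10, value 70
- C+E: cost 2+8=10, value 34+20=54
- A+C: cost 8+2=10, value 18+34=52
- B+C: cost 2+2=4, value 14+34=48
- C: cost 2, value 34
Best: 70 util.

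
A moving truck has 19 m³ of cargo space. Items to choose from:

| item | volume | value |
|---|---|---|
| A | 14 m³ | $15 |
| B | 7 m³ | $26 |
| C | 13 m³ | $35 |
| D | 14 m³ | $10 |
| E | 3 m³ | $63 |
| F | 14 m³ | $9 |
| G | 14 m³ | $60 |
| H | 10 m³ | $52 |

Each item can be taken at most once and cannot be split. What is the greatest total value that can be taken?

Check high-value combinations within 19 m³:
- E+G: volume 3+14=17, value 63+60=123
- E+H: volume 3+10=13, value 63+52=115
- C+E: volume 13+3=16, value 35+63=98
- B+E: volume 7+3=10, value 26+63=89
Best: $123.

$123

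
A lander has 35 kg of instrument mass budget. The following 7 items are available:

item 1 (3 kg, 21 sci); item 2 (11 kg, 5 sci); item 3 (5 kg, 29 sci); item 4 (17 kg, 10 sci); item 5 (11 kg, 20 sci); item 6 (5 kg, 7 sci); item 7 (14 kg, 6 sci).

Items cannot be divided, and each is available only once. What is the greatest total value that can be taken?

This is a 0/1 knapsack; check combinations near the capacity.
- item 1+item 2+item 3+item 5+item 6: mass 3+11+5+11+5=35, value 21+5+29+20+7=82
- item 1+item 3+item 5+item 6: mass 3+5+11+5=24, value 21+29+20+7=77
- item 1+item 3+item 5+item 7: mass 3+5+11+14=33, value 21+29+20+6=76
Best: 82 sci.

82 sci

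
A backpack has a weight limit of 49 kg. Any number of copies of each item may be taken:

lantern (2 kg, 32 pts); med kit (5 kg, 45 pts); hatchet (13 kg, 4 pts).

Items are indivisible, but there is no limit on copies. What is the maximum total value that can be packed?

Best value-per-unit is lantern at 32/2, and filling with it alone uses weight 24×2=48. No mix of the others beats 24×32 = 768.

768 pts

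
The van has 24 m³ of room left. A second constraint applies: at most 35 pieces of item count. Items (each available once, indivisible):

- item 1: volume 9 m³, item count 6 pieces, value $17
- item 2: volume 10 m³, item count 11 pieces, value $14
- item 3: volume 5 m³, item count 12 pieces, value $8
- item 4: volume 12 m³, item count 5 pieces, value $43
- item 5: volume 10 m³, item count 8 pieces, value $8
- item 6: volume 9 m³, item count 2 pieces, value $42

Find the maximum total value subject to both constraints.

$85

Feasible sets respecting both limits:
- item 4+item 6: volume 21, item count 7, value 85
- item 1+item 3+item 6: volume 23, item count 20, value 67
- item 2+item 3+item 6: volume 24, item count 25, value 64
Best: $85.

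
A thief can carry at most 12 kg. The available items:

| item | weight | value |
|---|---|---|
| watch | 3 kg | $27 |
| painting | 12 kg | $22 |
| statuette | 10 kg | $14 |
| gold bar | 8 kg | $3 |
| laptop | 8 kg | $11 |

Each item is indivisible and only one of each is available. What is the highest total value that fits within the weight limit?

This is a 0/1 knapsack; check combinations near the capacity.
- watch+laptop: weight 3+8=11, value 27+11=38
- watch+gold bar: weight 3+8=11, value 27+3=30
- watch: weight 3, value 27
- painting: weight 12, value 22
Best: $38.

$38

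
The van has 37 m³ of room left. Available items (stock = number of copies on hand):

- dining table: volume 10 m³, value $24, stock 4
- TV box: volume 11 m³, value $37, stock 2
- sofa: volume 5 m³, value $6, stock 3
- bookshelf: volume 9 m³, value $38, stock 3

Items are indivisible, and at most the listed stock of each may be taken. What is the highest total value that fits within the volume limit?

Top feasible selections:
- 1×dining table + 3×bookshelf: volume 37, value 138
- 2×sofa + 3×bookshelf: volume 37, value 126
Best: $138.

$138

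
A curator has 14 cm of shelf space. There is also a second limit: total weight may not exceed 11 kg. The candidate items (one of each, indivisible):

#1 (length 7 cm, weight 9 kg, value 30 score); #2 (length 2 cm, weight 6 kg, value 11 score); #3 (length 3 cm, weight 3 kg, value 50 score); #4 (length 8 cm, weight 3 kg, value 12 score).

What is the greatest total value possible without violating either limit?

Feasible sets respecting both limits:
- #3+#4: length 11, weight 6, value 62
- #2+#3: length 5, weight 9, value 61
- #3: length 3, weight 3, value 50
Best: 62 score.

62 score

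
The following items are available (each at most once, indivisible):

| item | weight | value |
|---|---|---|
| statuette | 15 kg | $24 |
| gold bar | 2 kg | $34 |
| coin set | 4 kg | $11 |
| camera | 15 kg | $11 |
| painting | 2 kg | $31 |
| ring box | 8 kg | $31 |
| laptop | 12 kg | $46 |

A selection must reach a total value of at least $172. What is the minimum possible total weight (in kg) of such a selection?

Subsets with value ≥ 172, sorted by total weight:
- statuette+gold bar+coin set+painting+ring box+laptop: weight 43, value 177
- statuette+gold bar+camera+painting+ring box+laptop: weight 54, value 177
Minimum weight: 43 kg.

43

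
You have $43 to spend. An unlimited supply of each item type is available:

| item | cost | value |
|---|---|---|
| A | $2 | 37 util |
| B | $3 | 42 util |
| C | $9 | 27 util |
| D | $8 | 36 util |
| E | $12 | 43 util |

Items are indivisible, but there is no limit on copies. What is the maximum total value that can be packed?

782 util

Best value-per-unit is A at 37/2; filling with it alone gives 21×37 = 777.
Optimal mix: 20×A + 1×B → cost 43, value 782.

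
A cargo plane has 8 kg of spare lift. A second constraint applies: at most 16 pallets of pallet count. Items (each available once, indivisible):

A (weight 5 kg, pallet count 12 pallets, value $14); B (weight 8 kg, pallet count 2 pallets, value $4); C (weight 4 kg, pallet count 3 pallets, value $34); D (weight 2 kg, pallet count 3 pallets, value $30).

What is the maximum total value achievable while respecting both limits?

Feasible sets respecting both limits:
- C+D: weight 6, pallet count 6, value 64
- A+D: weight 7, pallet count 15, value 44
- C: weight 4, pallet count 3, value 34
Best: $64.

$64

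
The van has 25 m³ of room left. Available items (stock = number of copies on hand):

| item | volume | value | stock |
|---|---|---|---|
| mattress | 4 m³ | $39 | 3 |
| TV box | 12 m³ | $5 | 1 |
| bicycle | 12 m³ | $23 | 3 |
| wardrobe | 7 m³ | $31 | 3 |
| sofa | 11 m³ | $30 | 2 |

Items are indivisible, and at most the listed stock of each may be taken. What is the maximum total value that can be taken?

Top feasible selections:
- 3×mattress + 1×wardrobe: volume 19, value 148
- 3×mattress + 1×sofa: volume 23, value 147
Best: $148.

$148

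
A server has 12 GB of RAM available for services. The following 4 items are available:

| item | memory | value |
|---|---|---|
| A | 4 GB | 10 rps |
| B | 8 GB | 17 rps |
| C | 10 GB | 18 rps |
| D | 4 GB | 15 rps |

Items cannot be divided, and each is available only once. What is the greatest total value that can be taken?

Check high-value combinations within 12 GB:
- B+D: memory 8+4=12, value 17+15=32
- A+B: memory 4+8=12, value 10+17=27
- A+D: memory 4+4=8, value 10+15=25
Best: 32 rps.

32 rps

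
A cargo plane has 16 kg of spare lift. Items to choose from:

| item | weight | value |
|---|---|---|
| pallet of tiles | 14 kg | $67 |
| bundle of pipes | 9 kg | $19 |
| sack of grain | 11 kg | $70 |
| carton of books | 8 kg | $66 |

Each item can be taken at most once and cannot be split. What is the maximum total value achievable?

$70

This is a 0/1 knapsack; check combinations near the capacity.
- sack of grain: weight 11, value 70
- pallet of tiles: weight 14, value 67
- carton of books: weight 8, value 66
Best: $70.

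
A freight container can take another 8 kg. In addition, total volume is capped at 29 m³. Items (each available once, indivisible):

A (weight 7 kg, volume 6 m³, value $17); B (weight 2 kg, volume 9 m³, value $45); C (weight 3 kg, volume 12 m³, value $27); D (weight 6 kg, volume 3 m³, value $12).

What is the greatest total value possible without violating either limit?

Feasible sets respecting both limits:
- B+C: weight 5, volume 21, value 72
- B+D: weight 8, volume 12, value 57
- B: weight 2, volume 9, value 45
Best: $72.

$72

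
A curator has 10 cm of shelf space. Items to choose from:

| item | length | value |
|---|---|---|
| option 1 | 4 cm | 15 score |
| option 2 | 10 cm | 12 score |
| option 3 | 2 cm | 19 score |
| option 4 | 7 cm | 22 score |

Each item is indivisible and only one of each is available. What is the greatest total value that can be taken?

This is a 0/1 knapsack; check combinations near the capacity.
- option 3+option 4: length 2+7=9, value 19+22=41
- option 1+option 3: length 4+2=6, value 15+19=34
- option 4: length 7, value 22
- option 3: length 2, value 19
Best: 41 score.

41 score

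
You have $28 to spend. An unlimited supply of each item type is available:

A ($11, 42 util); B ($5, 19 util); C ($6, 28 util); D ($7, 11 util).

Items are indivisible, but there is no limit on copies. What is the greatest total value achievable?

Best value-per-unit is C at 28/6; filling with it alone gives 4×28 = 112.
Optimal mix: 2×B + 3×C → cost 28, value 122.

122 util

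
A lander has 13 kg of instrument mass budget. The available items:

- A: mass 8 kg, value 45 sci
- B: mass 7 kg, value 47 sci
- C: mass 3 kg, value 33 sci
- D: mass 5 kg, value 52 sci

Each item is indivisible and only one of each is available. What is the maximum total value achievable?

99 sci

Check high-value combinations within 13 kg:
- B+D: mass 7+5=12, value 47+52=99
- A+D: mass 8+5=13, value 45+52=97
- C+D: mass 3+5=8, value 33+52=85
- B+C: mass 7+3=10, value 47+33=80
- A+C: mass 8+3=11, value 45+33=78
Best: 99 sci.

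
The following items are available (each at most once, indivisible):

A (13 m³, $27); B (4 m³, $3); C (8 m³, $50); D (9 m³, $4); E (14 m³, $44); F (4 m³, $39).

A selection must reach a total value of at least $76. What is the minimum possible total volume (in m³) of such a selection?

12

Subsets with value ≥ 76, sorted by total volume:
- C+F: volume 12, value 89
- B+C+F: volume 16, value 92
- E+F: volume 18, value 83
- C+D+F: volume 21, value 93
Minimum volume: 12 m³.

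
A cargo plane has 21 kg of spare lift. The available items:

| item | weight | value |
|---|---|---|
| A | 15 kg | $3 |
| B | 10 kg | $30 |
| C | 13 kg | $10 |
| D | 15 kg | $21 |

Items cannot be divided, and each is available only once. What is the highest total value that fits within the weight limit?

$30

This is a 0/1 knapsack; check combinations near the capacity.
- B: weight 10, value 30
- D: weight 15, value 21
- C: weight 13, value 10
- A: weight 15, value 3
Best: $30.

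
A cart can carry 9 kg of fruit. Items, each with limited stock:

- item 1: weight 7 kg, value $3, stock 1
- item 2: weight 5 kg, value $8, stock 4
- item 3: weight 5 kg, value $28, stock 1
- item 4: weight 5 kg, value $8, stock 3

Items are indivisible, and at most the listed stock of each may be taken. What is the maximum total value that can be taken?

$28

Best selections within weight 9 and stock limits:
- 1×item 3: weight 5, value 28
- 1×item 4: weight 5, value 8
- 1×item 2: weight 5, value 8
- 1×item 1: weight 7, value 3
Best: $28.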